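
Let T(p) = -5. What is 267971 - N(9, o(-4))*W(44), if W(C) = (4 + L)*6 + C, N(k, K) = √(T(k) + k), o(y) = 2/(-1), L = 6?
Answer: 267763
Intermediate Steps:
o(y) = -2 (o(y) = 2*(-1) = -2)
N(k, K) = √(-5 + k)
W(C) = 60 + C (W(C) = (4 + 6)*6 + C = 10*6 + C = 60 + C)
267971 - N(9, o(-4))*W(44) = 267971 - √(-5 + 9)*(60 + 44) = 267971 - √4*104 = 267971 - 2*104 = 267971 - 1*208 = 267971 - 208 = 267763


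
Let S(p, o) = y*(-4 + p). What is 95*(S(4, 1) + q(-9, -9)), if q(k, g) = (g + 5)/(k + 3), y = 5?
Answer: 190/3 ≈ 63.333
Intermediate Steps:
S(p, o) = -20 + 5*p (S(p, o) = 5*(-4 + p) = -20 + 5*p)
q(k, g) = (5 + g)/(3 + k)
95*(S(4, 1) + q(-9, -9)) = 95*((-20 + 5*4) + (5 - 9)/(3 - 9)) = 95*((-20 + 20) - 4/(-6)) = 95*(0 - ⅙*(-4)) = 95*(0 + ⅔) = 95*(⅔) = 190/3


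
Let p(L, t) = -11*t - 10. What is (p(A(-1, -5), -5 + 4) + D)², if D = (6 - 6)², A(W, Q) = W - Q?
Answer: 1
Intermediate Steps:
p(L, t) = -10 - 11*t
D = 0 (D = 0² = 0)
(p(A(-1, -5), -5 + 4) + D)² = ((-10 - 11*(-5 + 4)) + 0)² = ((-10 - 11*(-1)) + 0)² = ((-10 + 11) + 0)² = (1 + 0)² = 1² = 1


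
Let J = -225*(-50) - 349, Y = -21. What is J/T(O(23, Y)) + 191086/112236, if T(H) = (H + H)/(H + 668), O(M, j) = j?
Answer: -10994257415/65471 ≈ -1.6793e+5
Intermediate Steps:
T(H) = 2*H/(668 + H) (T(H) = (2*H)/(668 + H) = 2*H/(668 + H))
J = 10901 (J = 11250 - 349 = 10901)
J/T(O(23, Y)) + 191086/112236 = 10901/((2*(-21)/(668 - 21))) + 191086/112236 = 10901/((2*(-21)/647)) + 191086*(1/112236) = 10901/((2*(-21)*(1/647))) + 95543/56118 = 10901/(-42/647) + 95543/56118 = 10901*(-647/42) + 95543/56118 = -7052947/42 + 95543/56118 = -10994257415/65471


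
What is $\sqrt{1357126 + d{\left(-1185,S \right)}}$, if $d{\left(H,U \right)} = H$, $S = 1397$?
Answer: $\sqrt{1355941} \approx 1164.4$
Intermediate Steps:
$\sqrt{1357126 + d{\left(-1185,S \right)}} = \sqrt{1357126 - 1185} = \sqrt{1355941}$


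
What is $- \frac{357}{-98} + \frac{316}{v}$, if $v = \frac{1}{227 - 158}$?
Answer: $\frac{305307}{14} \approx 21808.0$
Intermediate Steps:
$v = \frac{1}{69} \approx 0.014493$
$- \frac{357}{-98} + \frac{316}{v} = - \frac{357}{-98} + 316 \frac{1}{\frac{1}{69}} = \left(-357\right) \left(- \frac{1}{98}\right) + 316 \cdot 69 = \frac{51}{14} + 21804 = \frac{305307}{14}$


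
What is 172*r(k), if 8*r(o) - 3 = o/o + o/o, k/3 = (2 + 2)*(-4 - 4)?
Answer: 215/2 ≈ 107.50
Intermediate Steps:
k = -96 (k = 3*((2 + 2)*(-4 - 4)) = 3*(4*(-8)) = 3*(-32) = -96)
r(o) = 5/8 (r(o) = 3/8 + (o/o + o/o)/8 = 3/8 + (1 + 1)/8 = 3/8 + (1/8)*2 = 3/8 + 1/4 = 5/8)
172*r(k) = 172*(5/8) = 215/2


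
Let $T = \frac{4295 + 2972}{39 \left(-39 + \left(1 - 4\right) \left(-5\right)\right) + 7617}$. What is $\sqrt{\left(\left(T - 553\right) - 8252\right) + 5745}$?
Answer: $\frac{i \sqrt{136536877833}}{6681} \approx 55.307 i$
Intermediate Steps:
$T = \frac{7267}{6681}$ ($T = \frac{7267}{39 \left(-39 - -15\right) + 7617} = \frac{7267}{39 \left(-39 + 15\right) + 7617} = \frac{7267}{39 \left(-24\right) + 7617} = \frac{7267}{-936 + 7617} = \frac{7267}{6681} \approx 1.0877$)
$\sqrt{\left(\left(T - 553\right) - 8252\right) + 5745} = \sqrt{\left(\left(\frac{7267}{6681} - 553\right) - 8252\right) + 5745} = \sqrt{\left(- \frac{3687326}{6681} - 8252\right) + 5745} = \sqrt{- \frac{58818938}{6681} + 5745} = \sqrt{- \frac{20436593}{6681}} = \frac{i \sqrt{136536877833}}{6681}$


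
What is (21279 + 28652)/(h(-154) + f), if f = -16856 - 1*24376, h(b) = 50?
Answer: -49931/41182 ≈ -1.2124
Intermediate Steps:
f = -41232 (f = -16856 - 24376 = -41232)
(21279 + 28652)/(h(-154) + f) = (21279 + 28652)/(50 - 41232) = 49931/(-41182) = 49931*(-1/41182) = -49931/41182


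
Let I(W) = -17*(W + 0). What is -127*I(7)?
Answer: 15113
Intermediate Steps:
I(W) = -17*W
-127*I(7) = -(-2159)*7 = -127*(-119) = 15113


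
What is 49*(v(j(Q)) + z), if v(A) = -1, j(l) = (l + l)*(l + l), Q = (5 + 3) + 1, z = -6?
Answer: -343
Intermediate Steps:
Q = 9 (Q = 8 + 1 = 9)
j(l) = 4*l**2 (j(l) = (2*l)*(2*l) = 4*l**2)
49*(v(j(Q)) + z) = 49*(-1 - 6) = 49*(-7) = -343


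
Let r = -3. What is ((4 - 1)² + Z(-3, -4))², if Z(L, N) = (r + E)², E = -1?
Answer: 625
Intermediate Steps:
Z(L, N) = 16 (Z(L, N) = (-3 - 1)² = (-4)² = 16)
((4 - 1)² + Z(-3, -4))² = ((4 - 1)² + 16)² = (3² + 16)² = (9 + 16)² = 25² = 625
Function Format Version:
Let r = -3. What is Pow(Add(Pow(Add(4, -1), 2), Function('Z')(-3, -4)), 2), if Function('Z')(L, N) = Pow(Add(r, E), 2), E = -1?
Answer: 625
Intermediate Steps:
Function('Z')(L, N) = 16 (Function('Z')(L, N) = Pow(Add(-3, -1), 2) = Pow(-4, 2) = 16)
Pow(Add(Pow(Add(4, -1), 2), Function('Z')(-3, -4)), 2) = Pow(Add(Pow(Add(4, -1), 2), 16), 2) = Pow(Add(Pow(3, 2), 16), 2) = Pow(Add(9, 16), 2) = Pow(25, 2) = 625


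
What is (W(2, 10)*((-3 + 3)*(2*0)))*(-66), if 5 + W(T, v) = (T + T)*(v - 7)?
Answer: 0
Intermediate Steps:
W(T, v) = -5 + 2*T*(-7 + v) (W(T, v) = -5 + (T + T)*(v - 7) = -5 + (2*T)*(-7 + v) = -5 + 2*T*(-7 + v))
(W(2, 10)*((-3 + 3)*(2*0)))*(-66) = ((-5 - 14*2 + 2*2*10)*((-3 + 3)*(2*0)))*(-66) = ((-5 - 28 + 40)*(0*0))*(-66) = (7*0)*(-66) = 0*(-66) = 0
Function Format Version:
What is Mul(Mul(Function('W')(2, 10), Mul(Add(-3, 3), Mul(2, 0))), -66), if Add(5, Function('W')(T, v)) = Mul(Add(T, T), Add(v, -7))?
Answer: 0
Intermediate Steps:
Function('W')(T, v) = Add(-5, Mul(2, T, Add(-7, v))) (Function('W')(T, v) = Add(-5, Mul(Add(T, T), Add(v, -7))) = Add(-5, Mul(Mul(2, T), Add(-7, v))) = Add(-5, Mul(2, T, Add(-7, v))))
Mul(Mul(Function('W')(2, 10), Mul(Add(-3, 3), Mul(2, 0))), -66) = Mul(Mul(Add(-5, Mul(-14, 2), Mul(2, 2, 10)), Mul(Add(-3, 3), Mul(2, 0))), -66) = Mul(Mul(Add(-5, -28, 40), Mul(0, 0)), -66) = Mul(Mul(7, 0), -66) = Mul(0, -66) = 0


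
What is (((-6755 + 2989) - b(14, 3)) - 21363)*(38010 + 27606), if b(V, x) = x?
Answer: -1649061312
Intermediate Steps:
(((-6755 + 2989) - b(14, 3)) - 21363)*(38010 + 27606) = (((-6755 + 2989) - 1*3) - 21363)*(38010 + 27606) = ((-3766 - 3) - 21363)*65616 = (-3769 - 21363)*65616 = -25132*65616 = -1649061312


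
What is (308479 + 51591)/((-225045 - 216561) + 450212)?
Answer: 180035/4303 ≈ 41.839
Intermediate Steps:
(308479 + 51591)/((-225045 - 216561) + 450212) = 360070/(-441606 + 450212) = 360070/8606 = 360070*(1/8606) = 180035/4303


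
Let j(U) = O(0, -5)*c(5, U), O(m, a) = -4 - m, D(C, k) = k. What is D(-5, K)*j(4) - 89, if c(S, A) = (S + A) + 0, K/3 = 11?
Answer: -1277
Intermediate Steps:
K = 33 (K = 3*11 = 33)
c(S, A) = A + S (c(S, A) = (A + S) + 0 = A + S)
j(U) = -20 - 4*U (j(U) = (-4 - 1*0)*(U + 5) = (-4 + 0)*(5 + U) = -4*(5 + U) = -20 - 4*U)
D(-5, K)*j(4) - 89 = 33*(-20 - 4*4) - 89 = 33*(-20 - 16) - 89 = 33*(-36) - 89 = -1188 - 89 = -1277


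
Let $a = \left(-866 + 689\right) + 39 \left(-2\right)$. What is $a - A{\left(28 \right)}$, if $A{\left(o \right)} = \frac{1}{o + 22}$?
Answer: $- \frac{12751}{50} \approx -255.02$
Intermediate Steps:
$a = -255$ ($a = -177 - 78 = -255$)
$A{\left(o \right)} = \frac{1}{22 + o}$
$a - A{\left(28 \right)} = -255 - \frac{1}{22 + 28} = -255 - \frac{1}{50} = - \frac{12751}{50}$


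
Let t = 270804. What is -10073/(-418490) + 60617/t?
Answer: 14047708511/56664382980 ≈ 0.24791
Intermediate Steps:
-10073/(-418490) + 60617/t = -10073/(-418490) + 60617/270804 = -10073*(-1/418490) + 60617*(1/270804) = 10073/418490 + 60617/270804 = 14047708511/56664382980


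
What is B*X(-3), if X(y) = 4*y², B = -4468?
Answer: -160848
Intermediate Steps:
B*X(-3) = -17872*(-3)² = -17872*9 = -4468*36 = -160848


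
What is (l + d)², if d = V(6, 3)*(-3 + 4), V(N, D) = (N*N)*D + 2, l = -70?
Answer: 1600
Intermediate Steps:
V(N, D) = 2 + D*N² (V(N, D) = N²*D + 2 = D*N² + 2 = 2 + D*N²)
d = 110 (d = (2 + 3*6²)*(-3 + 4) = (2 + 3*36)*1 = (2 + 108)*1 = 110*1 = 110)
(l + d)² = (-70 + 110)² = 40² = 1600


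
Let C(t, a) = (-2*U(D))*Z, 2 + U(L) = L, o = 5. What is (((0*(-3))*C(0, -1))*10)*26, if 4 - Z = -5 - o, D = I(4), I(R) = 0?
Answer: 0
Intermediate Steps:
D = 0
U(L) = -2 + L
Z = 14 (Z = 4 - (-5 - 1*5) = 4 - (-5 - 5) = 4 - 1*(-10) = 4 + 10 = 14)
C(t, a) = 56 (C(t, a) = -2*(-2 + 0)*14 = -2*(-2)*14 = 4*14 = 56)
(((0*(-3))*C(0, -1))*10)*26 = (((0*(-3))*56)*10)*26 = ((0*56)*10)*26 = (0*10)*26 = 0*26 = 0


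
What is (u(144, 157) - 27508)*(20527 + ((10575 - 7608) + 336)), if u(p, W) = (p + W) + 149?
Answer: -644792140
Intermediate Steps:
u(p, W) = 149 + W + p (u(p, W) = (W + p) + 149 = 149 + W + p)
(u(144, 157) - 27508)*(20527 + ((10575 - 7608) + 336)) = ((149 + 157 + 144) - 27508)*(20527 + ((10575 - 7608) + 336)) = (450 - 27508)*(20527 + (2967 + 336)) = -27058*(20527 + 3303) = -27058*23830 = -644792140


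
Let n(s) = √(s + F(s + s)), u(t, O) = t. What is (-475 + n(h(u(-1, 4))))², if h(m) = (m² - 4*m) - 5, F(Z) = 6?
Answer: (475 - √6)² ≈ 2.2330e+5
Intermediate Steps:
h(m) = -5 + m² - 4*m
n(s) = √(6 + s) (n(s) = √(s + 6) = √(6 + s))
(-475 + n(h(u(-1, 4))))² = (-475 + √(6 + (-5 + (-1)² - 4*(-1))))² = (-475 + √(6 + (-5 + 1 + 4)))² = (-475 + √(6 + 0))² = (-475 + √6)²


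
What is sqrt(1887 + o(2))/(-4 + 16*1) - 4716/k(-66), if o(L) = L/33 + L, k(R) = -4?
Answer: 1179 + sqrt(2057187)/396 ≈ 1182.6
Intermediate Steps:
o(L) = 34*L/33 (o(L) = L/33 + L = 34*L/33)
sqrt(1887 + o(2))/(-4 + 16*1) - 4716/k(-66) = sqrt(1887 + (34/33)*2)/(-4 + 16*1) - 4716/(-4) = sqrt(1887 + 68/33)/(-4 + 16) - 4716*(-1/4) = sqrt(62339/33)/12 + 1179 = (sqrt(2057187)/33)*(1/12) + 1179 = sqrt(2057187)/396 + 1179 = 1179 + sqrt(2057187)/396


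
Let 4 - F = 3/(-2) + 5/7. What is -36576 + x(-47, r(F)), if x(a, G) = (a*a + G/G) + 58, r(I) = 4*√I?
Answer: -34308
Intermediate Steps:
F = 67/14 (F = 4 - (3/(-2) + 5/7) = 4 - (3*(-½) + 5*(⅐)) = 4 - (-3/2 + 5/7) = 4 - 1*(-11/14) = 4 + 11/14 = 67/14 ≈ 4.7857)
x(a, G) = 59 + a² (x(a, G) = (a² + 1) + 58 = (1 + a²) + 58 = 59 + a²)
-36576 + x(-47, r(F)) = -36576 + (59 + (-47)²) = -36576 + (59 + 2209) = -36576 + 2268 = -34308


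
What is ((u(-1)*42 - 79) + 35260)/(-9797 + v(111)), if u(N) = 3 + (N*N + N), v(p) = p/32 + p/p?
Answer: -1129824/313361 ≈ -3.6055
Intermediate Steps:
v(p) = 1 + p/32 (v(p) = p*(1/32) + 1 = p/32 + 1 = 1 + p/32)
u(N) = 3 + N + N² (u(N) = 3 + (N² + N) = 3 + (N + N²) = 3 + N + N²)
((u(-1)*42 - 79) + 35260)/(-9797 + v(111)) = (((3 - 1 + (-1)²)*42 - 79) + 35260)/(-9797 + (1 + (1/32)*111)) = (((3 - 1 + 1)*42 - 79) + 35260)/(-9797 + (1 + 111/32)) = ((3*42 - 79) + 35260)/(-9797 + 143/32) = ((126 - 79) + 35260)/(-313361/32) = (47 + 35260)*(-32/313361) = 35307*(-32/313361) = -1129824/313361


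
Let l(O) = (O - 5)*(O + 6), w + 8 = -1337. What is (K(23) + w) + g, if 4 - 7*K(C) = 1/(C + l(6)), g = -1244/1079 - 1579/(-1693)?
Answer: -601803463337/447553015 ≈ -1344.7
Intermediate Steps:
w = -1345 (w = -8 - 1337 = -1345)
l(O) = (-5 + O)*(6 + O)
g = -402351/1826747 (g = -1244*1/1079 - 1579*(-1/1693) = -1244/1079 + 1579/1693 = -402351/1826747 ≈ -0.22026)
K(C) = 4/7 - 1/(7*(12 + C)) (K(C) = 4/7 - 1/(7*(C + (-30 + 6 + 6²))) = 4/7 - 1/(7*(C + (-30 + 6 + 36))) = 4/7 - 1/(7*(C + 12)) = 4/7 - 1/(7*(12 + C)))
(K(23) + w) + g = ((47 + 4*23)/(7*(12 + 23)) - 1345) - 402351/1826747 = ((⅐)*(47 + 92)/35 - 1345) - 402351/1826747 = ((⅐)*(1/35)*139 - 1345) - 402351/1826747 = (139/245 - 1345) - 402351/1826747 = -329386/245 - 402351/1826747 = -601803463337/447553015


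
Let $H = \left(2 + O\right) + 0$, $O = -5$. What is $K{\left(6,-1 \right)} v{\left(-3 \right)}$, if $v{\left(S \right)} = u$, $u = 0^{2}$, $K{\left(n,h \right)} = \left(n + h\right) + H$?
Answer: $0$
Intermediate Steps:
$H = -3$ ($H = \left(2 - 5\right) + 0 = -3 + 0 = -3$)
$K{\left(n,h \right)} = -3 + h + n$ ($K{\left(n,h \right)} = \left(n + h\right) - 3 = \left(h + n\right) - 3 = -3 + h + n$)
$u = 0$
$v{\left(S \right)} = 0$
$K{\left(6,-1 \right)} v{\left(-3 \right)} = \left(-3 - 1 + 6\right) 0 = 2 \cdot 0 = 0$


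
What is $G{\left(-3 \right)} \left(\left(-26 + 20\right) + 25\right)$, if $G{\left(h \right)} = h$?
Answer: $-57$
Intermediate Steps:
$G{\left(-3 \right)} \left(\left(-26 + 20\right) + 25\right) = - 3 \left(\left(-26 + 20\right) + 25\right) = - 3 \left(-6 + 25\right) = \left(-3\right) 19 = -57$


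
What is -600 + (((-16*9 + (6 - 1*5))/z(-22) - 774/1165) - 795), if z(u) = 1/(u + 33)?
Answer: -3458494/1165 ≈ -2968.7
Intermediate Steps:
z(u) = 1/(33 + u)
-600 + (((-16*9 + (6 - 1*5))/z(-22) - 774/1165) - 795) = -600 + (((-16*9 + (6 - 1*5))/(1/(33 - 22)) - 774/1165) - 795) = -600 + (((-144 + (6 - 5))/(1/11) - 774*1/1165) - 795) = -600 + (((-144 + 1)/(1/11) - 774/1165) - 795) = -600 + ((-143*11 - 774/1165) - 795) = -600 + ((-1573 - 774/1165) - 795) = -600 + (-1833319/1165 - 795) = -600 - 2759494/1165 = -3458494/1165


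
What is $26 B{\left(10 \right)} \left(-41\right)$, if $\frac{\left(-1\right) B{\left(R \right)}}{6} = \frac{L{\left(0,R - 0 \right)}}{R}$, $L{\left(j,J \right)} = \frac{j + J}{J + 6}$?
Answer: $\frac{1599}{4} \approx 399.75$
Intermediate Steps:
$L{\left(j,J \right)} = \frac{J + j}{6 + J}$
$B{\left(R \right)} = - \frac{6}{6 + R}$ ($B{\left(R \right)} = - 6 \frac{\frac{1}{6 + \left(R - 0\right)} \left(\left(R - 0\right) + 0\right)}{R} = - 6 \frac{\frac{1}{6 + \left(R + 0\right)} \left(\left(R + 0\right) + 0\right)}{R} = - 6 \frac{\frac{1}{6 + R} \left(R + 0\right)}{R} = - 6 \frac{\frac{1}{6 + R} R}{R} = - 6 \frac{R \frac{1}{6 + R}}{R} = - \frac{6}{6 + R}$)
$26 B{\left(10 \right)} \left(-41\right) = 26 \left(- \frac{6}{6 + 10}\right) \left(-41\right) = 26 \left(- \frac{6}{16}\right) \left(-41\right) = 26 \left(\left(-6\right) \frac{1}{16}\right) \left(-41\right) = 26 \left(- \frac{3}{8}\right) \left(-41\right) = \left(- \frac{39}{4}\right) \left(-41\right) = \frac{1599}{4}$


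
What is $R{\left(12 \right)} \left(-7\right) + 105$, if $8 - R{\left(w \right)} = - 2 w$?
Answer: $-119$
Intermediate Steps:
$R{\left(w \right)} = 8 + 2 w$ ($R{\left(w \right)} = 8 - - 2 w = 8 + 2 w$)
$R{\left(12 \right)} \left(-7\right) + 105 = \left(8 + 2 \cdot 12\right) \left(-7\right) + 105 = \left(8 + 24\right) \left(-7\right) + 105 = 32 \left(-7\right) + 105 = -224 + 105 = -119$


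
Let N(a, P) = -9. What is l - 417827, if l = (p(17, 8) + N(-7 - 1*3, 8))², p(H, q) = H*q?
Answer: -401698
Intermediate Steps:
l = 16129 (l = (17*8 - 9)² = (136 - 9)² = 127² = 16129)
l - 417827 = 16129 - 417827 = -401698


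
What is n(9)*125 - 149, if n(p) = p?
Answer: 976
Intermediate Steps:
n(9)*125 - 149 = 9*125 - 149 = 1125 - 149 = 976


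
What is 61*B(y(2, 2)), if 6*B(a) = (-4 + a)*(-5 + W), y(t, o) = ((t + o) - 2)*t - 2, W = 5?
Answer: 0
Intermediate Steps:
y(t, o) = -2 + t*(-2 + o + t) (y(t, o) = ((o + t) - 2)*t - 2 = (-2 + o + t)*t - 2 = t*(-2 + o + t) - 2 = -2 + t*(-2 + o + t))
B(a) = 0 (B(a) = ((-4 + a)*(-5 + 5))/6 = ((-4 + a)*0)/6 = (1/6)*0 = 0)
61*B(y(2, 2)) = 61*0 = 0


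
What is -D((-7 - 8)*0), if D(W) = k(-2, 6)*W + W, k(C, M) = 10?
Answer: 0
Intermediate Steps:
D(W) = 11*W (D(W) = 10*W + W = 11*W)
-D((-7 - 8)*0) = -11*(-7 - 8)*0 = -11*(-15*0) = -11*0 = -1*0 = 0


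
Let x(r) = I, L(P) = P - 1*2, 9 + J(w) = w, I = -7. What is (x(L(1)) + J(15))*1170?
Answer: -1170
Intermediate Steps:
J(w) = -9 + w
L(P) = -2 + P (L(P) = P - 2 = -2 + P)
x(r) = -7
(x(L(1)) + J(15))*1170 = (-7 + (-9 + 15))*1170 = (-7 + 6)*1170 = -1*1170 = -1170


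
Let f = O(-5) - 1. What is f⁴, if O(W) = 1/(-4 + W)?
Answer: 10000/6561 ≈ 1.5242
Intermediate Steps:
f = -10/9 (f = 1/(-4 - 5) - 1 = 1/(-9) - 1 = -⅑ - 1 = -10/9 ≈ -1.1111)
f⁴ = (-10/9)⁴ = 10000/6561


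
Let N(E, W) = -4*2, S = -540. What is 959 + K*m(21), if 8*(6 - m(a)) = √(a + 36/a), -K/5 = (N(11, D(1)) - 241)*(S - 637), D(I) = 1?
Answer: -8791231 + 1465365*√1113/56 ≈ -7.9182e+6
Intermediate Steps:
N(E, W) = -8
K = -1465365 (K = -5*(-8 - 241)*(-540 - 637) = -(-1245)*(-1177) = -5*293073 = -1465365)
m(a) = 6 - √(a + 36/a)/8
959 + K*m(21) = 959 - 1465365*(6 - √(21 + 36/21)/8) = 959 - 1465365*(6 - √(21 + 36*(1/21))/8) = 959 - 1465365*(6 - √(21 + 12/7)/8) = 959 - 1465365*(6 - √1113/56) = 959 + (-8792190 + 1465365*√1113/56) = -8791231 + 1465365*√1113/56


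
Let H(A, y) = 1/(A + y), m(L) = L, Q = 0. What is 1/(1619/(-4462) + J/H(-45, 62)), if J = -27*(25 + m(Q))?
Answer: -4462/51203069 ≈ -8.7143e-5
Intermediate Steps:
J = -675 (J = -27*(25 + 0) = -27*25 = -675)
1/(1619/(-4462) + J/H(-45, 62)) = 1/(1619/(-4462) - 675/(1/(-45 + 62))) = 1/(1619*(-1/4462) - 675/(1/17)) = 1/(-1619/4462 - 675/1/17) = 1/(-1619/4462 - 675*17) = 1/(-1619/4462 - 11475) = 1/(-51203069/4462) = -4462/51203069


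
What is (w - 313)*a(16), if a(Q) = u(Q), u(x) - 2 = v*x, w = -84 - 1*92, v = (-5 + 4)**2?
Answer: -8802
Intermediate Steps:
v = 1 (v = (-1)**2 = 1)
w = -176 (w = -84 - 92 = -176)
u(x) = 2 + x (u(x) = 2 + 1*x = 2 + x)
a(Q) = 2 + Q
(w - 313)*a(16) = (-176 - 313)*(2 + 16) = -489*18 = -8802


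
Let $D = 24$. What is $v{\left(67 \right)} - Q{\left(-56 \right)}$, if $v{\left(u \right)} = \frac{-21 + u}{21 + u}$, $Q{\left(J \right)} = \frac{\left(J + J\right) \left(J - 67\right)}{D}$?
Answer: $- \frac{25233}{44} \approx -573.48$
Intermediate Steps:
$Q{\left(J \right)} = \frac{J \left(-67 + J\right)}{12}$ ($Q{\left(J \right)} = \frac{\left(J + J\right) \left(J - 67\right)}{24} = 2 J \left(-67 + J\right) \frac{1}{24} = \frac{J \left(-67 + J\right)}{12}$)
$v{\left(u \right)} = \frac{-21 + u}{21 + u}$
$v{\left(67 \right)} - Q{\left(-56 \right)} = \frac{-21 + 67}{21 + 67} - \frac{1}{12} \left(-56\right) \left(-67 - 56\right) = \frac{1}{88} \cdot 46 - \frac{1}{12} \left(-56\right) \left(-123\right) = \frac{1}{88} \cdot 46 - 574 = \frac{23}{44} - 574 = - \frac{25233}{44}$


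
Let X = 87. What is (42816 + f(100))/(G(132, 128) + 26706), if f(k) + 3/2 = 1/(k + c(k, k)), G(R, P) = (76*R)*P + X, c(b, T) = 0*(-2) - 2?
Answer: 2097911/64233561 ≈ 0.032661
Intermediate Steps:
c(b, T) = -2 (c(b, T) = 0 - 2 = -2)
G(R, P) = 87 + 76*P*R (G(R, P) = (76*R)*P + 87 = 76*P*R + 87 = 87 + 76*P*R)
f(k) = -3/2 + 1/(-2 + k) (f(k) = -3/2 + 1/(k - 2) = -3/2 + 1/(-2 + k))
(42816 + f(100))/(G(132, 128) + 26706) = (42816 + (8 - 3*100)/(2*(-2 + 100)))/((87 + 76*128*132) + 26706) = (42816 + (1/2)*(8 - 300)/98)/((87 + 1284096) + 26706) = (42816 + (1/2)*(1/98)*(-292))/(1284183 + 26706) = (42816 - 73/49)/1310889 = (2097911/49)*(1/1310889) = 2097911/64233561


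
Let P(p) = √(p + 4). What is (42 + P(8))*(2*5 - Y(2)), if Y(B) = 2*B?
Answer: 252 + 12*√3 ≈ 272.78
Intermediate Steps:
P(p) = √(4 + p)
(42 + P(8))*(2*5 - Y(2)) = (42 + √(4 + 8))*(2*5 - 2*2) = (42 + √12)*(10 - 1*4) = (42 + 2*√3)*(10 - 4) = (42 + 2*√3)*6 = 252 + 12*√3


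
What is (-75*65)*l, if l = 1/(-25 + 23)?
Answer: 4875/2 ≈ 2437.5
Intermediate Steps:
l = -1/2 (l = 1/(-2) = -1/2 ≈ -0.50000)
(-75*65)*l = -75*65*(-1/2) = -4875*(-1/2) = 4875/2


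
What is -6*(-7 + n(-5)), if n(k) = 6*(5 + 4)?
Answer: -282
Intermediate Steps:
n(k) = 54 (n(k) = 6*9 = 54)
-6*(-7 + n(-5)) = -6*(-7 + 54) = -6*47 = -282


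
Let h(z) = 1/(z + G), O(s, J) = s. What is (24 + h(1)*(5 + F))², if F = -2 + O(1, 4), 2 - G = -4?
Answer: 29584/49 ≈ 603.75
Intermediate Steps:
G = 6 (G = 2 - 1*(-4) = 2 + 4 = 6)
h(z) = 1/(6 + z) (h(z) = 1/(z + 6) = 1/(6 + z))
F = -1 (F = -2 + 1 = -1)
(24 + h(1)*(5 + F))² = (24 + (5 - 1)/(6 + 1))² = (24 + 4/7)² = (172/7)² = 29584/49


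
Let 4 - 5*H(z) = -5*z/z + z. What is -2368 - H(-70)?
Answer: -11919/5 ≈ -2383.8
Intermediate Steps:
H(z) = 9/5 - z/5 (H(z) = 4/5 - (-5*z/z + z)/5 = 4/5 - (-5*1 + z)/5 = 4/5 - (-5 + z)/5 = 4/5 + (1 - z/5) = 9/5 - z/5)
-2368 - H(-70) = -2368 - (9/5 - 1/5*(-70)) = -2368 - (9/5 + 14) = -2368 - 1*79/5 = -2368 - 79/5 = -11919/5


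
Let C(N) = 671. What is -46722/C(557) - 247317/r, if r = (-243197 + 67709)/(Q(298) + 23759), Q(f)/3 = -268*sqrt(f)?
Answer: 1311533312759/39250816 - 16570239*sqrt(298)/14624 ≈ 13854.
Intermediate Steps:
Q(f) = -804*sqrt(f) (Q(f) = 3*(-268*sqrt(f)) = -804*sqrt(f))
r = -175488/(23759 - 804*sqrt(298)) (r = (-243197 + 67709)/(-804*sqrt(298) + 23759) = -175488/(23759 - 804*sqrt(298)) ≈ -17.762)
-46722/C(557) - 247317/r = -46722/671 - 247317/(-4169419392/371858113 - 141092352*sqrt(298)/371858113)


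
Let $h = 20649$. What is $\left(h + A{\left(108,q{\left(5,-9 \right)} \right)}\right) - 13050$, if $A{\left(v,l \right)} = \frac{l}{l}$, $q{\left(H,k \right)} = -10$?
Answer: $7600$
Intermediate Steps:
$A{\left(v,l \right)} = 1$
$\left(h + A{\left(108,q{\left(5,-9 \right)} \right)}\right) - 13050 = \left(20649 + 1\right) - 13050 = 20650 - 13050 = 7600$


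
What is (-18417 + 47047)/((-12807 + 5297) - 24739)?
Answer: -4090/4607 ≈ -0.88778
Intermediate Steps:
(-18417 + 47047)/((-12807 + 5297) - 24739) = 28630/(-7510 - 24739) = 28630/(-32249) = 28630*(-1/32249) = -4090/4607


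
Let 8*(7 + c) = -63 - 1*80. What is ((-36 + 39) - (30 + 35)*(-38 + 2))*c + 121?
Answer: -465289/8 ≈ -58161.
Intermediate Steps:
c = -199/8 (c = -7 + (-63 - 1*80)/8 = -7 + (-63 - 80)/8 = -7 + (⅛)*(-143) = -7 - 143/8 = -199/8 ≈ -24.875)
((-36 + 39) - (30 + 35)*(-38 + 2))*c + 121 = ((-36 + 39) - (30 + 35)*(-38 + 2))*(-199/8) + 121 = (3 - 65*(-36))*(-199/8) + 121 = (3 - 1*(-2340))*(-199/8) + 121 = (3 + 2340)*(-199/8) + 121 = 2343*(-199/8) + 121 = -466257/8 + 121 = -465289/8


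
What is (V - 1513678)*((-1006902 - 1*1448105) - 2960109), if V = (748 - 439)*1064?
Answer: 6416381778632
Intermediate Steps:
V = 328776 (V = 309*1064 = 328776)
(V - 1513678)*((-1006902 - 1*1448105) - 2960109) = (328776 - 1513678)*((-1006902 - 1*1448105) - 2960109) = -1184902*((-1006902 - 1448105) - 2960109) = -1184902*(-2455007 - 2960109) = -1184902*(-5415116) = 6416381778632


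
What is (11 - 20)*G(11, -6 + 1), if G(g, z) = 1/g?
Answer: -9/11 ≈ -0.81818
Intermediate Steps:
(11 - 20)*G(11, -6 + 1) = (11 - 20)/11 = -9*1/11 = -9/11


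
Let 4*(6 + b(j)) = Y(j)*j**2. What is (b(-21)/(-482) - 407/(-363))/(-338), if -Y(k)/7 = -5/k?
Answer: -96383/21504912 ≈ -0.0044819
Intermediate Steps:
Y(k) = 35/k (Y(k) = -(-35)/k = 35/k)
b(j) = -6 + 35*j/4 (b(j) = -6 + ((35/j)*j**2)/4 = -6 + (35*j)/4 = -6 + 35*j/4)
(b(-21)/(-482) - 407/(-363))/(-338) = ((-6 + (35/4)*(-21))/(-482) - 407/(-363))/(-338) = ((-6 - 735/4)*(-1/482) - 407*(-1/363))*(-1/338) = (-759/4*(-1/482) + 37/33)*(-1/338) = (759/1928 + 37/33)*(-1/338) = (96383/63624)*(-1/338) = -96383/21504912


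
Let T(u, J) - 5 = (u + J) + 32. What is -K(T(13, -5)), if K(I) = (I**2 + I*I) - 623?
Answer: -3427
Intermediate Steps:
T(u, J) = 37 + J + u (T(u, J) = 5 + ((u + J) + 32) = 5 + ((J + u) + 32) = 5 + (32 + J + u) = 37 + J + u)
K(I) = -623 + 2*I**2 (K(I) = (I**2 + I**2) - 623 = 2*I**2 - 623 = -623 + 2*I**2)
-K(T(13, -5)) = -(-623 + 2*(37 - 5 + 13)**2) = -(-623 + 2*45**2) = -(-623 + 2*2025) = -(-623 + 4050) = -1*3427 = -3427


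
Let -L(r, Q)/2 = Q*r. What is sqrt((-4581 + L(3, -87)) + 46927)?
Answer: 2*sqrt(10717) ≈ 207.05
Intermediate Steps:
L(r, Q) = -2*Q*r
sqrt((-4581 + L(3, -87)) + 46927) = sqrt((-4581 - 2*(-87)*3) + 46927) = sqrt((-4581 + 522) + 46927) = sqrt(-4059 + 46927) = sqrt(42868) = 2*sqrt(10717)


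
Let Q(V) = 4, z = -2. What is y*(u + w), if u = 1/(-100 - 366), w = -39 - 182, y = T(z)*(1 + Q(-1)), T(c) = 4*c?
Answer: 2059740/233 ≈ 8840.1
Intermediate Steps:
y = -40 (y = (4*(-2))*(1 + 4) = -8*5 = -40)
w = -221
u = -1/466 (u = 1/(-466) = -1/466 ≈ -0.0021459)
y*(u + w) = -40*(-1/466 - 221) = -40*(-102987/466) = 2059740/233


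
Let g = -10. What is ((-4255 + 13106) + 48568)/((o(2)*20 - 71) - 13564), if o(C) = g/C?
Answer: -857/205 ≈ -4.1805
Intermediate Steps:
o(C) = -10/C
((-4255 + 13106) + 48568)/((o(2)*20 - 71) - 13564) = ((-4255 + 13106) + 48568)/((-10/2*20 - 71) - 13564) = (8851 + 48568)/((-10*½*20 - 71) - 13564) = 57419/((-5*20 - 71) - 13564) = 57419/((-100 - 71) - 13564) = 57419/(-171 - 13564) = 57419/(-13735) = 57419*(-1/13735) = -857/205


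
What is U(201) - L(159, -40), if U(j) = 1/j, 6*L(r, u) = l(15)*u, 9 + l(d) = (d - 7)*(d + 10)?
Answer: 255941/201 ≈ 1273.3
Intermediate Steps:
l(d) = -9 + (-7 + d)*(10 + d) (l(d) = -9 + (d - 7)*(d + 10) = -9 + (-7 + d)*(10 + d))
L(r, u) = 191*u/6 (L(r, u) = ((-79 + 15² + 3*15)*u)/6 = ((-79 + 225 + 45)*u)/6 = (191*u)/6 = 191*u/6)
U(201) - L(159, -40) = 1/201 - 191*(-40)/6 = 1/201 - 1*(-3820/3) = 1/201 + 3820/3 = 255941/201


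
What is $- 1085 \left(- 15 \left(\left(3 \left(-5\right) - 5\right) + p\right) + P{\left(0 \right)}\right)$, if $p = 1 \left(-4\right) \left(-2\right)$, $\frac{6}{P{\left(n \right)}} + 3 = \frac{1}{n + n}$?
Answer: $-195300$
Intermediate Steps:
$P{\left(n \right)} = \frac{6}{-3 + \frac{1}{2 n}}$ ($P{\left(n \right)} = \frac{6}{-3 + \frac{1}{n + n}} = \frac{6}{-3 + \frac{1}{2 n}}$)
$p = 8$ ($p = \left(-4\right) \left(-2\right) = 8$)
$- 1085 \left(- 15 \left(\left(3 \left(-5\right) - 5\right) + p\right) + P{\left(0 \right)}\right) = - 1085 \left(- 15 \left(\left(3 \left(-5\right) - 5\right) + 8\right) - \frac{0}{-1 + 6 \cdot 0}\right) = - 1085 \left(- 15 \left(\left(-15 - 5\right) + 8\right) - \frac{0}{-1 + 0}\right) = - 1085 \left(- 15 \left(-20 + 8\right) - \frac{0}{-1}\right) = - 1085 \left(\left(-15\right) \left(-12\right) - 0 \left(-1\right)\right) = - 1085 \left(180 + 0\right) = \left(-1085\right) 180 = -195300$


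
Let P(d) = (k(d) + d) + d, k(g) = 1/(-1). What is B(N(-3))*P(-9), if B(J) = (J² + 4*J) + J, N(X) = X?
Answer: 114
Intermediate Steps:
k(g) = -1 (k(g) = 1*(-1) = -1)
B(J) = J² + 5*J
P(d) = -1 + 2*d (P(d) = (-1 + d) + d = -1 + 2*d)
B(N(-3))*P(-9) = (-3*(5 - 3))*(-1 + 2*(-9)) = (-3*2)*(-1 - 18) = -6*(-19) = 114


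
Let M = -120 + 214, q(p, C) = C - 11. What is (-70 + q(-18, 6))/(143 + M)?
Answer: -25/79 ≈ -0.31646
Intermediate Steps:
q(p, C) = -11 + C
M = 94
(-70 + q(-18, 6))/(143 + M) = (-70 + (-11 + 6))/(143 + 94) = (-70 - 5)/237 = -75*1/237 = -25/79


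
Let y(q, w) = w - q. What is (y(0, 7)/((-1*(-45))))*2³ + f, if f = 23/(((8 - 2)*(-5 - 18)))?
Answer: 97/90 ≈ 1.0778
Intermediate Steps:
f = -⅙ (f = 23/((6*(-23))) = 23/(-138) = 23*(-1/138) = -⅙ ≈ -0.16667)
(y(0, 7)/((-1*(-45))))*2³ + f = ((7 - 1*0)/((-1*(-45))))*2³ - ⅙ = ((7 + 0)/45)*8 - ⅙ = (7*(1/45))*8 - ⅙ = (7/45)*8 - ⅙ = 56/45 - ⅙ = 97/90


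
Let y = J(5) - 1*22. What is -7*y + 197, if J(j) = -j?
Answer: 386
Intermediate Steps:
y = -27 (y = -1*5 - 1*22 = -5 - 22 = -27)
-7*y + 197 = -7*(-27) + 197 = 189 + 197 = 386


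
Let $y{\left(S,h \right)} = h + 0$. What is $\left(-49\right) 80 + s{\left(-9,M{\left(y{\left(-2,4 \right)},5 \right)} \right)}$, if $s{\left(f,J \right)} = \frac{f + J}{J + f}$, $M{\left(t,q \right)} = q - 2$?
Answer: $-3919$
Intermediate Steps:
$y{\left(S,h \right)} = h$
$M{\left(t,q \right)} = -2 + q$
$s{\left(f,J \right)} = 1$ ($s{\left(f,J \right)} = \frac{J + f}{J + f} = 1$)
$\left(-49\right) 80 + s{\left(-9,M{\left(y{\left(-2,4 \right)},5 \right)} \right)} = \left(-49\right) 80 + 1 = -3920 + 1 = -3919$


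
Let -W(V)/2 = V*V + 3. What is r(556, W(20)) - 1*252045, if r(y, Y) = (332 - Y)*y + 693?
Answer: 381376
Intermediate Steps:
W(V) = -6 - 2*V² (W(V) = -2*(V*V + 3) = -2*(V² + 3) = -2*(3 + V²) = -6 - 2*V²)
r(y, Y) = 693 + y*(332 - Y) (r(y, Y) = y*(332 - Y) + 693 = 693 + y*(332 - Y))
r(556, W(20)) - 1*252045 = (693 + 332*556 - 1*(-6 - 2*20²)*556) - 1*252045 = (693 + 184592 - 1*(-6 - 2*400)*556) - 252045 = (693 + 184592 - 1*(-6 - 800)*556) - 252045 = (693 + 184592 - 1*(-806)*556) - 252045 = (693 + 184592 + 448136) - 252045 = 633421 - 252045 = 381376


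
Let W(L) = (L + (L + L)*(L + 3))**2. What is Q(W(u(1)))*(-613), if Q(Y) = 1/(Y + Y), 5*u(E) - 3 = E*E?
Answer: -383125/59168 ≈ -6.4752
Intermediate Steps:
u(E) = 3/5 + E**2/5 (u(E) = 3/5 + (E*E)/5 = 3/5 + E**2/5)
W(L) = (L + 2*L*(3 + L))**2 (W(L) = (L + (2*L)*(3 + L))**2 = (L + 2*L*(3 + L))**2)
Q(Y) = 1/(2*Y)
Q(W(u(1)))*(-613) = (1/(2*(((3/5 + (1/5)*1**2)**2*(7 + 2*(3/5 + (1/5)*1**2))**2))))*(-613) = (1/(2*(((3/5 + (1/5)*1)**2*(7 + 2*(3/5 + (1/5)*1))**2))))*(-613) = (1/(2*(((3/5 + 1/5)**2*(7 + 2*(3/5 + 1/5))**2))))*(-613) = (1/(2*(((4/5)**2*(7 + 2*(4/5))**2))))*(-613) = (1/(2*((16*(7 + 8/5)**2/25))))*(-613) = (1/(2*((16*(43/5)**2/25))))*(-613) = (1/(2*(((16/25)*(1849/25)))))*(-613) = (1/(2*(29584/625)))*(-613) = ((1/2)*(625/29584))*(-613) = (625/59168)*(-613) = -383125/59168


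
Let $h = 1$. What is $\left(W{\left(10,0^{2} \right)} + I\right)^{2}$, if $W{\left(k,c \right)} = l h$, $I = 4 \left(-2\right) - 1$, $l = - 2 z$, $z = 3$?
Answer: $225$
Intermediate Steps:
$l = -6$ ($l = \left(-2\right) 3 = -6$)
$I = -9$ ($I = -8 - 1 = -9$)
$W{\left(k,c \right)} = -6$ ($W{\left(k,c \right)} = \left(-6\right) 1 = -6$)
$\left(W{\left(10,0^{2} \right)} + I\right)^{2} = \left(-6 - 9\right)^{2} = \left(-15\right)^{2} = 225$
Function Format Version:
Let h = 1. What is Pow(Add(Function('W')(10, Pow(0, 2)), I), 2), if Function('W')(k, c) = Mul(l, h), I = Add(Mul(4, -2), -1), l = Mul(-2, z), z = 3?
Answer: 225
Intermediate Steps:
l = -6 (l = Mul(-2, 3) = -6)
I = -9 (I = Add(-8, -1) = -9)
Function('W')(k, c) = -6 (Function('W')(k, c) = Mul(-6, 1) = -6)
Pow(Add(Function('W')(10, Pow(0, 2)), I), 2) = Pow(Add(-6, -9), 2) = Pow(-15, 2) = 225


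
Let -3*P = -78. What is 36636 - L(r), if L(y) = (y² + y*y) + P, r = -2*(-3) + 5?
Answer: 36368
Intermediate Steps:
P = 26 (P = -⅓*(-78) = 26)
r = 11 (r = 6 + 5 = 11)
L(y) = 26 + 2*y² (L(y) = (y² + y*y) + 26 = (y² + y²) + 26 = 2*y² + 26 = 26 + 2*y²)
36636 - L(r) = 36636 - (26 + 2*11²) = 36636 - (26 + 2*121) = 36636 - (26 + 242) = 36636 - 1*268 = 36636 - 268 = 36368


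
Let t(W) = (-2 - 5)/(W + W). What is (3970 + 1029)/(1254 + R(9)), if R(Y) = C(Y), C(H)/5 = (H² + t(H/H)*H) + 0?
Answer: 9998/3003 ≈ 3.3293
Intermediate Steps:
t(W) = -7/(2*W) (t(W) = -7*1/(2*W) = -7/(2*W))
C(H) = 5*H² - 35*H/2 (C(H) = 5*((H² + (-7/(2*(H/H)))*H) + 0) = 5*((H² + (-7/2/1)*H) + 0) = 5*((H² + (-7/2*1)*H) + 0) = 5*((H² - 7*H/2) + 0) = 5*(H² - 7*H/2) = 5*H² - 35*H/2)
R(Y) = 5*Y*(-7 + 2*Y)/2
(3970 + 1029)/(1254 + R(9)) = (3970 + 1029)/(1254 + (5/2)*9*(-7 + 2*9)) = 4999/(1254 + (5/2)*9*(-7 + 18)) = 4999/(1254 + (5/2)*9*11) = 4999/(1254 + 495/2) = 4999/(3003/2) = 4999*(2/3003) = 9998/3003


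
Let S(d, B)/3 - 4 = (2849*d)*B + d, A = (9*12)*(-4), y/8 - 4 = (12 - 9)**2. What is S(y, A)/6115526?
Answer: -191999646/3057763 ≈ -62.791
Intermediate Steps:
y = 104 (y = 32 + 8*(12 - 9)**2 = 32 + 8*3**2 = 32 + 8*9 = 32 + 72 = 104)
A = -432 (A = 108*(-4) = -432)
S(d, B) = 12 + 3*d + 8547*B*d (S(d, B) = 12 + 3*((2849*d)*B + d) = 12 + 3*(2849*B*d + d) = 12 + 3*(d + 2849*B*d) = 12 + (3*d + 8547*B*d) = 12 + 3*d + 8547*B*d)
S(y, A)/6115526 = (12 + 3*104 + 8547*(-432)*104)/6115526 = (12 + 312 - 383999616)*(1/6115526) = -383999292*1/6115526 = -191999646/3057763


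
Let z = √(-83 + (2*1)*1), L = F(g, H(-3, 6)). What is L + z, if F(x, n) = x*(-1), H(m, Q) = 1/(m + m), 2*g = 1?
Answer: -½ + 9*I ≈ -0.5 + 9.0*I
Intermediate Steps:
g = ½ (g = (½)*1 = ½ ≈ 0.50000)
H(m, Q) = 1/(2*m)
F(x, n) = -x
L = -½ (L = -1*½ = -½ ≈ -0.50000)
z = 9*I (z = √(-83 + 2*1) = √(-83 + 2) = √(-81) = 9*I ≈ 9.0*I)
L + z = -½ + 9*I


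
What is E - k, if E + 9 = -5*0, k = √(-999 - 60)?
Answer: -9 - I*√1059 ≈ -9.0 - 32.542*I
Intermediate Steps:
k = I*√1059 (k = √(-1059) = I*√1059 ≈ 32.542*I)
E = -9 (E = -9 - 5*0 = -9 + 0 = -9)
E - k = -9 - I*√1059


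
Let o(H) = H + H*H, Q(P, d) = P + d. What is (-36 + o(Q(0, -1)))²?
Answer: 1296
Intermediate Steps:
o(H) = H + H²
(-36 + o(Q(0, -1)))² = (-36 + (0 - 1)*(1 + (0 - 1)))² = (-36 - (1 - 1))² = (-36 - 1*0)² = (-36 + 0)² = (-36)² = 1296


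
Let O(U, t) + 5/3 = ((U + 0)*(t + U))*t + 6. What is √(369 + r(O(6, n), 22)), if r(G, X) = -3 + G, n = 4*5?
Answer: √31413/3 ≈ 59.079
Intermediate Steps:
n = 20
O(U, t) = 13/3 + U*t*(U + t) (O(U, t) = -5/3 + (((U + 0)*(t + U))*t + 6) = -5/3 + ((U*(U + t))*t + 6) = -5/3 + (U*t*(U + t) + 6) = -5/3 + (6 + U*t*(U + t)) = 13/3 + U*t*(U + t))
√(369 + r(O(6, n), 22)) = √(369 + (-3 + (13/3 + 6*20² + 20*6²))) = √(369 + (-3 + (13/3 + 6*400 + 20*36))) = √(369 + (-3 + (13/3 + 2400 + 720))) = √(369 + (-3 + 9373/3)) = √(369 + 9364/3) = √(10471/3) = √31413/3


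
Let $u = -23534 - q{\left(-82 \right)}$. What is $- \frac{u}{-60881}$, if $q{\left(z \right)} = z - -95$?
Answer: $- \frac{23547}{60881} \approx -0.38677$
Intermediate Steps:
$q{\left(z \right)} = 95 + z$ ($q{\left(z \right)} = z + 95 = 95 + z$)
$u = -23547$ ($u = -23534 - \left(95 - 82\right) = -23534 - 13 = -23547$)
$- \frac{u}{-60881} = - \frac{-23547}{-60881} = - \frac{\left(-23547\right) \left(-1\right)}{60881} = \left(-1\right) \frac{23547}{60881} = - \frac{23547}{60881}$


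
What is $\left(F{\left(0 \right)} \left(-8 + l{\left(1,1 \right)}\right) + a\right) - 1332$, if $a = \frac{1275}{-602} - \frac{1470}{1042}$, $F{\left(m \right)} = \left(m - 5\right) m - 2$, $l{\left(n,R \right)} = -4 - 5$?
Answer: $- \frac{408214061}{313642} \approx -1301.5$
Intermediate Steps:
$l{\left(n,R \right)} = -9$
$F{\left(m \right)} = -2 + m \left(-5 + m\right)$ ($F{\left(m \right)} = \left(-5 + m\right) m - 2 = m \left(-5 + m\right) - 2 = -2 + m \left(-5 + m\right)$)
$a = - \frac{1106745}{313642}$ ($a = 1275 \left(- \frac{1}{602}\right) - \frac{735}{521} = - \frac{1275}{602} - \frac{735}{521} = - \frac{1106745}{313642} \approx -3.5287$)
$\left(F{\left(0 \right)} \left(-8 + l{\left(1,1 \right)}\right) + a\right) - 1332 = \left(\left(-2 + 0^{2} - 0\right) \left(-8 - 9\right) - \frac{1106745}{313642}\right) - 1332 = \left(\left(-2 + 0 + 0\right) \left(-17\right) - \frac{1106745}{313642}\right) - 1332 = \left(\left(-2\right) \left(-17\right) - \frac{1106745}{313642}\right) - 1332 = \left(34 - \frac{1106745}{313642}\right) - 1332 = \frac{9557083}{313642} - 1332 = - \frac{408214061}{313642}$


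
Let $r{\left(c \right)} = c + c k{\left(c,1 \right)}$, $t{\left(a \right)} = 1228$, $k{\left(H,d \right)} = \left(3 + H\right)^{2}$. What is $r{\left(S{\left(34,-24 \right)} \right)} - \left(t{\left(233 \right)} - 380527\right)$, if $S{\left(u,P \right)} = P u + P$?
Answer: $-588099501$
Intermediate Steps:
$S{\left(u,P \right)} = P + P u$
$r{\left(c \right)} = c + c \left(3 + c\right)^{2}$
$r{\left(S{\left(34,-24 \right)} \right)} - \left(t{\left(233 \right)} - 380527\right) = - 24 \left(1 + 34\right) \left(1 + \left(3 - 24 \left(1 + 34\right)\right)^{2}\right) - \left(1228 - 380527\right) = \left(-24\right) 35 \left(1 + \left(3 - 840\right)^{2}\right) - -379299 = - 840 \left(1 + \left(3 - 840\right)^{2}\right) + 379299 = - 840 \left(1 + \left(-837\right)^{2}\right) + 379299 = - 840 \left(1 + 700569\right) + 379299 = \left(-840\right) 700570 + 379299 = -588478800 + 379299 = -588099501$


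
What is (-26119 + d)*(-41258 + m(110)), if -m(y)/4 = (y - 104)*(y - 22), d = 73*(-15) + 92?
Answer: 1176281140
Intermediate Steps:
d = -1003 (d = -1095 + 92 = -1003)
m(y) = -4*(-104 + y)*(-22 + y) (m(y) = -4*(y - 104)*(y - 22) = -4*(-104 + y)*(-22 + y))
(-26119 + d)*(-41258 + m(110)) = (-26119 - 1003)*(-41258 + (-9152 - 4*110² + 504*110)) = -27122*(-41258 + (-9152 - 4*12100 + 55440)) = -27122*(-41258 + (-9152 - 48400 + 55440)) = -27122*(-41258 - 2112) = -27122*(-43370) = 1176281140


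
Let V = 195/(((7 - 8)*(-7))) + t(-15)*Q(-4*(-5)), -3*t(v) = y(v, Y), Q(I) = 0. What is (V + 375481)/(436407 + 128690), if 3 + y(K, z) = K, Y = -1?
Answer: 2628562/3955679 ≈ 0.66450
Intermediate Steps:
y(K, z) = -3 + K
t(v) = 1 - v/3 (t(v) = -(-3 + v)/3 = 1 - v/3)
V = 195/7 (V = 195/(((7 - 8)*(-7))) + (1 - 1/3*(-15))*0 = 195/((-1*(-7))) + (1 + 5)*0 = 195/7 + 6*0 = 195*(1/7) + 0 = 195/7 + 0 = 195/7 ≈ 27.857)
(V + 375481)/(436407 + 128690) = (195/7 + 375481)/(436407 + 128690) = (2628562/7)/565097 = (2628562/7)*(1/565097) = 2628562/3955679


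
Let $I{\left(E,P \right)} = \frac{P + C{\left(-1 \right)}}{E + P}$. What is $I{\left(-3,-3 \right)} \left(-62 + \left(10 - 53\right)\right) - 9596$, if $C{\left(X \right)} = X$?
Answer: $-9666$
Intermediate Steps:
$I{\left(E,P \right)} = \frac{-1 + P}{E + P}$ ($I{\left(E,P \right)} = \frac{P - 1}{E + P} = \frac{-1 + P}{E + P}$)
$I{\left(-3,-3 \right)} \left(-62 + \left(10 - 53\right)\right) - 9596 = \frac{-1 - 3}{-3 - 3} \left(-62 + \left(10 - 53\right)\right) - 9596 = \frac{1}{-6} \left(-4\right) \left(-62 + \left(10 - 53\right)\right) - 9596 = \left(- \frac{1}{6}\right) \left(-4\right) \left(-62 - 43\right) - 9596 = \frac{2}{3} \left(-105\right) - 9596 = -70 - 9596 = -9666$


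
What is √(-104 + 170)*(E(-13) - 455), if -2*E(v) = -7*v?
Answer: -1001*√66/2 ≈ -4066.1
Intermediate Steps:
E(v) = 7*v/2 (E(v) = -(-7)*v/2 = 7*v/2)
√(-104 + 170)*(E(-13) - 455) = √(-104 + 170)*((7/2)*(-13) - 455) = √66*(-91/2 - 455) = √66*(-1001/2) = -1001*√66/2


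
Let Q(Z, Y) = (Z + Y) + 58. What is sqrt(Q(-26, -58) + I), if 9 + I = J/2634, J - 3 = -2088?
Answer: 5*I*sqrt(1103646)/878 ≈ 5.9826*I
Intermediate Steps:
J = -2085 (J = 3 - 2088 = -2085)
Q(Z, Y) = 58 + Y + Z (Q(Z, Y) = (Y + Z) + 58 = 58 + Y + Z)
I = -8597/878 (I = -9 - 2085/2634 = -9 - 2085*1/2634 = -9 - 695/878 = -8597/878 ≈ -9.7916)
sqrt(Q(-26, -58) + I) = sqrt((58 - 58 - 26) - 8597/878) = sqrt(-26 - 8597/878) = sqrt(-31425/878) = 5*I*sqrt(1103646)/878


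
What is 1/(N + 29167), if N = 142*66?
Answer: 1/38539 ≈ 2.5948e-5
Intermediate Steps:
N = 9372
1/(N + 29167) = 1/(9372 + 29167) = 1/38539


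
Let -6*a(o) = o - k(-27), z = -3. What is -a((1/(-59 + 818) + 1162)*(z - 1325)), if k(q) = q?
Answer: -1171221059/4554 ≈ -2.5719e+5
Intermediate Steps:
a(o) = -9/2 - o/6 (a(o) = -(o - 1*(-27))/6 = -(o + 27)/6 = -(27 + o)/6 = -9/2 - o/6)
-a((1/(-59 + 818) + 1162)*(z - 1325)) = -(-9/2 - (1/(-59 + 818) + 1162)*(-3 - 1325)/6) = -(-9/2 - (1/759 + 1162)*(-1328)/6) = -(-9/2 - 881959*(-1328)/4554) = -(-9/2 - ⅙*(-1171241552/759)) = -(-9/2 + 585620776/2277) = -1*1171221059/4554 = -1171221059/4554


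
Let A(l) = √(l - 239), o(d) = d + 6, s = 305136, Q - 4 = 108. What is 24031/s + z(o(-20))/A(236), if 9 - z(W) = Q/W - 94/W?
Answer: 24031/305136 - 24*I*√3/7 ≈ 0.078755 - 5.9385*I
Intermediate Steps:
Q = 112 (Q = 4 + 108 = 112)
o(d) = 6 + d
z(W) = 9 - 18/W (z(W) = 9 - (112/W - 94/W) = 9 - 18/W)
A(l) = √(-239 + l)
24031/s + z(o(-20))/A(236) = 24031/305136 + (9 - 18/(6 - 20))/(√(-239 + 236)) = 24031*(1/305136) + (9 - 18/(-14))/(√(-3)) = 24031/305136 + (9 - 18*(-1/14))/((I*√3)) = 24031/305136 + (9 + 9/7)*(-I*√3/3) = 24031/305136 + 72*(-I*√3/3)/7 = 24031/305136 - 24*I*√3/7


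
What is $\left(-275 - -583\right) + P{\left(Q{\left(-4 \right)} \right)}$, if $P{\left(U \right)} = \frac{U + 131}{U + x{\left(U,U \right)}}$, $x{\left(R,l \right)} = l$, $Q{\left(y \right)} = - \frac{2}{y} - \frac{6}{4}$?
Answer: $243$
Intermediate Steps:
$Q{\left(y \right)} = - \frac{3}{2} - \frac{2}{y}$ ($Q{\left(y \right)} = - \frac{2}{y} - \frac{3}{2} = - \frac{3}{2} - \frac{2}{y}$)
$P{\left(U \right)} = \frac{131 + U}{2 U}$ ($P{\left(U \right)} = \frac{U + 131}{U + U} = \frac{131 + U}{2 U}$)
$\left(-275 - -583\right) + P{\left(Q{\left(-4 \right)} \right)} = \left(-275 - -583\right) + \frac{131 - \left(\frac{3}{2} + \frac{2}{-4}\right)}{2 \left(- \frac{3}{2} - \frac{2}{-4}\right)} = \left(-275 + 583\right) + \frac{131 - 1}{2 \left(- \frac{3}{2} - - \frac{1}{2}\right)} = 308 + \frac{131 + \left(- \frac{3}{2} + \frac{1}{2}\right)}{2 \left(- \frac{3}{2} + \frac{1}{2}\right)} = 308 + \frac{131 - 1}{2 \left(-1\right)} = 308 + \frac{1}{2} \left(-1\right) 130 = 308 - 65 = 243$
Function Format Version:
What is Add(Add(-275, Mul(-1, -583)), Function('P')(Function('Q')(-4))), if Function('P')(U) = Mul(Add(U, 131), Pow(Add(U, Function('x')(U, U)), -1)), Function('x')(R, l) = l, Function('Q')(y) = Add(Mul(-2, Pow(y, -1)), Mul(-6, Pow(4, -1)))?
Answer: 243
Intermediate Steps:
Function('Q')(y) = Add(Rational(-3, 2), Mul(-2, Pow(y, -1))) (Function('Q')(y) = Add(Mul(-2, Pow(y, -1)), Mul(-6, Rational(1, 4))) = Add(Mul(-2, Pow(y, -1)), Rational(-3, 2)) = Add(Rational(-3, 2), Mul(-2, Pow(y, -1))))
Function('P')(U) = Mul(Rational(1, 2), Pow(U, -1), Add(131, U)) (Function('P')(U) = Mul(Add(U, 131), Pow(Add(U, U), -1)) = Mul(Add(131, U), Pow(Mul(2, U), -1)) = Mul(Add(131, U), Mul(Rational(1, 2), Pow(U, -1))) = Mul(Rational(1, 2), Pow(U, -1), Add(131, U)))
Add(Add(-275, Mul(-1, -583)), Function('P')(Function('Q')(-4))) = Add(Add(-275, Mul(-1, -583)), Mul(Rational(1, 2), Pow(Add(Rational(-3, 2), Mul(-2, Pow(-4, -1))), -1), Add(131, Add(Rational(-3, 2), Mul(-2, Pow(-4, -1)))))) = Add(Add(-275, 583), Mul(Rational(1, 2), Pow(Add(Rational(-3, 2), Mul(-2, Rational(-1, 4))), -1), Add(131, Add(Rational(-3, 2), Mul(-2, Rational(-1, 4)))))) = Add(308, Mul(Rational(1, 2), Pow(Add(Rational(-3, 2), Rational(1, 2)), -1), Add(131, Add(Rational(-3, 2), Rational(1, 2))))) = Add(308, Mul(Rational(1, 2), Pow(-1, -1), Add(131, -1))) = Add(308, Mul(Rational(1, 2), -1, 130)) = Add(308, -65) = 243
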